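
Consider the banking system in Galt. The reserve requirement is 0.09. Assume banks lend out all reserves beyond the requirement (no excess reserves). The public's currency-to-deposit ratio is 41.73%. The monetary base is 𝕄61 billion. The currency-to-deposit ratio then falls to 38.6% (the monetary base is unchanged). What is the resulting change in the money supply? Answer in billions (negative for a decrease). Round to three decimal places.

Initially m₁ = (1 + 0.4173) / (0.09 + 0.4173) ≈ 2.793810, so M₁ = 2.793810 × 61 ≈ 170.4224 billion.
After the change m₂ = (1 + 0.386) / (0.09 + 0.386) ≈ 2.911765, so M₂ = 2.911765 × 61 ≈ 177.6177 billion.
ΔM = M₂ − M₁ = 177.6177 − 170.4224 = 7.1953 billion.

𝕄7.195 billion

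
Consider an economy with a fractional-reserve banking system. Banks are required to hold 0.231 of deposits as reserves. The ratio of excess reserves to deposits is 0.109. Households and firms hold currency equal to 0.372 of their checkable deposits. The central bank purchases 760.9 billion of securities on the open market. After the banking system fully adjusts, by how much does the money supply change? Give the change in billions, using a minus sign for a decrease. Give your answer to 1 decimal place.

1466.2 billion

The money multiplier is m = (1 + c) / (rr + e + c) = (1 + 0.372) / (0.231 + 0.109 + 0.372) ≈ 1.92697.
The purchase adds 760.9 billion of base, so ΔM = m × ΔMB = 1.92697 × (+760.9) ≈ 1466.2315 billion.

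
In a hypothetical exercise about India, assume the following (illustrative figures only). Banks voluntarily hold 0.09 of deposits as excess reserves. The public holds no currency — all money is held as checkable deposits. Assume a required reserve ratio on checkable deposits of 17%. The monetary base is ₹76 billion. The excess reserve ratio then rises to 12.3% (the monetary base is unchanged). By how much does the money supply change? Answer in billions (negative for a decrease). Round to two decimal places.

Initially m₁ = 1 / (0.17 + 0.09) ≈ 3.84615, so M₁ = 3.84615 × 76 = 292.3074 billion.
After the change m₂ = 1 / (0.17 + 0.123) ≈ 3.41297, so M₂ = 3.41297 × 76 ≈ 259.3857 billion.
ΔM = M₂ − M₁ = 259.3857 − 292.3074 = -32.9217 billion.

-32.92 billion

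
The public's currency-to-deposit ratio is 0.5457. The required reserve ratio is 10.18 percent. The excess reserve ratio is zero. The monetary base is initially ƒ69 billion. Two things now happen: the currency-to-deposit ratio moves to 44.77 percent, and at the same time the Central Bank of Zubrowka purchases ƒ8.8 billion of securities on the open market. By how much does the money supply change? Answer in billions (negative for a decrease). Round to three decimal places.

Before: m₁ = (1 + 0.5457) / (0.1018 + 0.5457) ≈ 2.387181, MB₁ = 69, so M₁ = 2.387181 × 69 ≈ 164.7155 billion.
After: m₂ = (1 + 0.4477) / (0.1018 + 0.4477) ≈ 2.634577, MB₂ = 69 + 8.8 = 77.8, so M₂ = 2.634577 × 77.8 ≈ 204.9701 billion.
ΔM = M₂ − M₁ = 204.9701 − 164.7155 = 40.2546 billion.

ƒ40.255 billion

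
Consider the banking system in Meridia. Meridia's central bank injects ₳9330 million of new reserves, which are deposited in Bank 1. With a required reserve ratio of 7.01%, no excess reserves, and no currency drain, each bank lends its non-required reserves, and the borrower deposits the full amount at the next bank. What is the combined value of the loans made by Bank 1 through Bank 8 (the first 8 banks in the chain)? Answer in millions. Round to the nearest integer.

Bank i lends (1 − rr)^i of the original deposit: Bank 1 lends 9330·0.9299 = 8675.9670, Bank 2 lends 9330·0.9299² ≈ 8067.7817, and so on.
Summing a geometric series: total = 9330·[0.9299·(1 − 0.9299^8) / (1 − 0.9299)] ≈ 54568.1652 million.

₳54568 million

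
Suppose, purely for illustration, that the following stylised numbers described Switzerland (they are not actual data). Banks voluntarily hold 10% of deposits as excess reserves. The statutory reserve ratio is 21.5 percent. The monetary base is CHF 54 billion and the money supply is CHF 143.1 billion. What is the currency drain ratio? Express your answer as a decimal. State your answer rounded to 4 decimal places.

Using m = M/MB = 143.1/54 = 2.650000. From m = (1 + c)/(c + rr + e), rearranging gives 1 + c = m·(c + rr + e), so c·(1 − m) = m·(rr + e) − 1.
Hence c = [m·(rr + e) − 1]/(1 − m) = [2.650000 × (0.215 + 0.1) − 1] / (1 − 2.650000) ≈ 0.100152.

0.1002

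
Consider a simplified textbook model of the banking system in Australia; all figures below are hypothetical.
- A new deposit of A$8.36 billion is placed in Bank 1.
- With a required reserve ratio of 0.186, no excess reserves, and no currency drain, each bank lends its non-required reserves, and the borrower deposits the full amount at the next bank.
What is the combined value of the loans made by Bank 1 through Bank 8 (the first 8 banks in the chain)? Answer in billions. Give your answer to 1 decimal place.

Bank i lends (1 − rr)^i of the original deposit: Bank 1 lends 8.36·0.8140 ≈ 6.8050, Bank 2 lends 8.36·0.8140² ≈ 5.5393, and so on.
Summing a geometric series: total = 8.36·[0.8140·(1 − 0.8140^8) / (1 − 0.8140)] ≈ 29.5342 billion.

A$29.5 billion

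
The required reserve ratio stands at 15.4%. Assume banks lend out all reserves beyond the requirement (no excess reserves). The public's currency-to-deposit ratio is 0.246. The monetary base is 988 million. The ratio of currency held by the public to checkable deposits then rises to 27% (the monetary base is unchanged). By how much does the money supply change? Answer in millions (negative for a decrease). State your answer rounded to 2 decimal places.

Initially m₁ = (1 + 0.246) / (0.154 + 0.246) = 3.115000, so M₁ = 3.115000 × 988 = 3077.62 million.
After the change m₂ = (1 + 0.27) / (0.154 + 0.27) ≈ 2.995283, so M₂ = 2.995283 × 988 ≈ 2959.3396 million.
ΔM = M₂ − M₁ = 2959.3396 − 3077.62 = -118.2804 million.

-118.28 million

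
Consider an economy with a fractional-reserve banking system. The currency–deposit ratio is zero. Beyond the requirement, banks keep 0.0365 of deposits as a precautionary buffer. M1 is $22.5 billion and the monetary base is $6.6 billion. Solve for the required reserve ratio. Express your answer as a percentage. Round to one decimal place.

25.7%

Using m = M/MB = 22.5/6.6 ≈ 3.409091. Since m = (1 + c)/(c + rr + e), the denominator satisfies c + rr + e = (1 + c)/m = (1 + 0) / 3.409091 ≈ 0.293333.
With c = 0 and e = 0.0365, the required reserve ratio is 0.293333 − 0 − 0.0365 = 0.256833.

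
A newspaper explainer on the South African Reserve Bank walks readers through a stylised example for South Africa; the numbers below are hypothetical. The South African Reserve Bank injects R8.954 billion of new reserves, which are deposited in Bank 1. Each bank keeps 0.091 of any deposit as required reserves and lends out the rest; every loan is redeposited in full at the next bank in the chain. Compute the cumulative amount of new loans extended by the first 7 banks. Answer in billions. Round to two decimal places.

Bank i lends (1 − rr)^i of the original deposit: Bank 1 lends 8.954·0.9090 ≈ 8.1392, Bank 2 lends 8.954·0.9090² ≈ 7.3985, and so on.
Summing a geometric series: total = 8.954·[0.9090·(1 − 0.9090^7) / (1 − 0.9090)] ≈ 43.5760 billion.

R43.58 billion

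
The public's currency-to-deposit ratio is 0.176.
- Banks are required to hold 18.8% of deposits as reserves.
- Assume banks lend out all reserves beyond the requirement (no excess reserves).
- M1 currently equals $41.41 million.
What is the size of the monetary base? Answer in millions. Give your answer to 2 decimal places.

The money multiplier is m = (1 + c) / (rr + c) = (1 + 0.176) / (0.188 + 0.176) ≈ 3.23077.
MB = M / m = 41.41 / 3.23077 ≈ 12.8174 million.

$12.82 million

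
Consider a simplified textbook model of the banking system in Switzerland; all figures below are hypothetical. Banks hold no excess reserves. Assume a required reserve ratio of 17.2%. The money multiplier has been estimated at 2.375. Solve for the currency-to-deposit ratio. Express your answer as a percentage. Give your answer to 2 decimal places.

43.02%

Using m = 2.375. From m = (1 + c)/(c + rr + e), rearranging gives 1 + c = m·(c + rr + e), so c·(1 − m) = m·(rr + e) − 1.
Hence c = [m·(rr + e) − 1]/(1 − m) = [2.375 × (0.172 + 0) − 1] / (1 − 2.375) ≈ 0.430182.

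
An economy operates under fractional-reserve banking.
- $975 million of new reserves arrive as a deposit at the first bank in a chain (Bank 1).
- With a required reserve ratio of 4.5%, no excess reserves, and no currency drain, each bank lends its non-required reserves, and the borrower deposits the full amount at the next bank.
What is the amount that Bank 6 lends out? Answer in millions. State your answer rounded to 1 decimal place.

Each bank lends a fraction (1 − rr) = 0.9550 of the deposit it receives, so Bank 6 receives 975·0.9550^5 and lends 975·0.9550^6 ≈ 739.6476 million.

$739.6 million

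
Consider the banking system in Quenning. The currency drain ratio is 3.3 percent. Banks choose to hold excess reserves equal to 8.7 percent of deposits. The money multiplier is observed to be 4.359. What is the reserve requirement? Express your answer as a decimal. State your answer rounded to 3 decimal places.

Using m = 4.359. Since m = (1 + c)/(c + rr + e), the denominator satisfies c + rr + e = (1 + c)/m = (1 + 0.033) / 4.359 ≈ 0.236981.
With c = 0.033 and e = 0.087, the reserve requirement is 0.236981 − 0.033 − 0.087 = 0.116981.

0.117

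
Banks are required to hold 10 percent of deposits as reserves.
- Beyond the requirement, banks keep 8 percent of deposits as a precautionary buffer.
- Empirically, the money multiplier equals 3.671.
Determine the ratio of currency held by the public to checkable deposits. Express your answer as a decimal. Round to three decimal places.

Using m = 3.671. From m = (1 + c)/(c + rr + e), rearranging gives 1 + c = m·(c + rr + e), so c·(1 − m) = m·(rr + e) − 1.
Hence c = [m·(rr + e) − 1]/(1 − m) = [3.671 × (0.1 + 0.08) − 1] / (1 − 3.671) ≈ 0.127001.

0.127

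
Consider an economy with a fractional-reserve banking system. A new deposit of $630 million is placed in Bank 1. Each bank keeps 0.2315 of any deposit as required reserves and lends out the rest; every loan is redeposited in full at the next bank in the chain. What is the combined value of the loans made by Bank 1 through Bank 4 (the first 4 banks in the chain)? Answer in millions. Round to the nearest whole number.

$1362 million

Bank i lends (1 − rr)^i of the original deposit: Bank 1 lends 630·0.7685 = 484.1550, Bank 2 lends 630·0.7685² ≈ 372.0731, and so on.
Summing a geometric series: total = 630·[0.7685·(1 − 0.7685^4) / (1 − 0.7685)] ≈ 1361.9098 million.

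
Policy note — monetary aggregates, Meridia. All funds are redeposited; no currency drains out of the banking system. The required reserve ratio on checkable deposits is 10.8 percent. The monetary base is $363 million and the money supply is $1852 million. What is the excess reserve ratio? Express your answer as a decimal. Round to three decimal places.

0.088

Using m = M/MB = 1852/363 ≈ 5.101928. Since m = (1 + c)/(c + rr + e), the denominator satisfies c + rr + e = (1 + c)/m = (1 + 0) / 5.101928 ≈ 0.196004.
With c = 0 and rr = 0.108, the excess reserve ratio is 0.196004 − 0 − 0.108 = 0.088004.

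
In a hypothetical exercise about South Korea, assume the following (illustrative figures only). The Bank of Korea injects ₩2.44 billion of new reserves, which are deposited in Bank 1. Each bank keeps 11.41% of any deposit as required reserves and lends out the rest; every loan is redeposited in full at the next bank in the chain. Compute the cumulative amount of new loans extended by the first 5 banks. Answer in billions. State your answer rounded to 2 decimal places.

Bank i lends (1 − rr)^i of the original deposit: Bank 1 lends 2.44·0.8859 ≈ 2.1616, Bank 2 lends 2.44·0.8859² ≈ 1.9150, and so on.
Summing a geometric series: total = 2.44·[0.8859·(1 − 0.8859^5) / (1 − 0.8859)] ≈ 8.6073 billion.

₩8.61 billion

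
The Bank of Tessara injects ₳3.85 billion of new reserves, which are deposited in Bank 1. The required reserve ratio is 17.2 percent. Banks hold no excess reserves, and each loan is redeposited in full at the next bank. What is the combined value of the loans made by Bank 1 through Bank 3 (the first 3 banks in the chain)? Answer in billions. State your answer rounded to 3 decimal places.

Bank i lends (1 − rr)^i of the original deposit: Bank 1 lends 3.85·0.8280 = 3.1878, Bank 2 lends 3.85·0.8280² ≈ 2.6395, and so on.
Summing a geometric series: total = 3.85·[0.8280·(1 − 0.8280^3) / (1 − 0.8280)] ≈ 8.0128 billion.

₳8.013 billion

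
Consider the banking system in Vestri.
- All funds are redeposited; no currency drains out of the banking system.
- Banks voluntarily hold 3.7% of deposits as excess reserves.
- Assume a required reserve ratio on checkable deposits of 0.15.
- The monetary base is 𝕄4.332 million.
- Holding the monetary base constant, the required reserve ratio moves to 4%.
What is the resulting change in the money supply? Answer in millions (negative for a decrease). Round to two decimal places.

𝕄33.09 million

Initially m₁ = 1 / (0.15 + 0.037) ≈ 5.3476, so M₁ = 5.3476 × 4.332 ≈ 23.1658 million.
After the change m₂ = 1 / (0.04 + 0.037) ≈ 12.9870, so M₂ = 12.9870 × 4.332 ≈ 56.2597 million.
ΔM = M₂ − M₁ = 56.2597 − 23.1658 = 33.0939 million.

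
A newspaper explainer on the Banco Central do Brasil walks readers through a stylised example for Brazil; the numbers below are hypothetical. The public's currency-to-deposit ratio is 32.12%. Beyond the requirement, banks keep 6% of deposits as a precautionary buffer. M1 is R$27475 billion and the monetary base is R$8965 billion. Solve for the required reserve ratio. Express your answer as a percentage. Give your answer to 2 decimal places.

Using m = M/MB = 27475/8965 ≈ 3.064696. Since m = (1 + c)/(c + rr + e), the denominator satisfies c + rr + e = (1 + c)/m = (1 + 0.3212) / 3.064696 ≈ 0.431103.
With c = 0.3212 and e = 0.06, the required reserve ratio is 0.431103 − 0.3212 − 0.06 = 0.049903.

4.99%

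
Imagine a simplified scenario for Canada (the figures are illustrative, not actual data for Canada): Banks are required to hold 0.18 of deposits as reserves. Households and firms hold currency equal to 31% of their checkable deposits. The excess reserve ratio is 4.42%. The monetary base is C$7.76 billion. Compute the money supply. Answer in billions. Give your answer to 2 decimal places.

C$19.03 billion

The money multiplier is m = (1 + c) / (rr + e + c) = (1 + 0.31) / (0.18 + 0.0442 + 0.31) ≈ 2.4523.
So M = m × MB = 2.4523 × 7.76 ≈ 19.0298 billion.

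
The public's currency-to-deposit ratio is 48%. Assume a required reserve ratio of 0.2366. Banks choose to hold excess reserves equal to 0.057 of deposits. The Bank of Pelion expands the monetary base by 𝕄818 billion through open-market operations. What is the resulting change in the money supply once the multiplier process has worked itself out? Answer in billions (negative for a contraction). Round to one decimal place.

The money multiplier is m = (1 + c) / (rr + e + c) = (1 + 0.48) / (0.2366 + 0.057 + 0.48) ≈ 1.91313.
The purchase adds 818 billion of base, so ΔM = m × ΔMB = 1.91313 × (+818) ≈ 1564.9403 billion.

𝕄1564.9 billion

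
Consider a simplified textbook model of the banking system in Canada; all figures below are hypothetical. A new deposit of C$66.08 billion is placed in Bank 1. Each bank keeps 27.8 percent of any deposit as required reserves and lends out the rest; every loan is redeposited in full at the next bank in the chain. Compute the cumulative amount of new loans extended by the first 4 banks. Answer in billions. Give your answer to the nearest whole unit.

Bank i lends (1 − rr)^i of the original deposit: Bank 1 lends 66.08·0.7220 ≈ 47.7098, Bank 2 lends 66.08·0.7220² ≈ 34.4464, and so on.
Summing a geometric series: total = 66.08·[0.7220·(1 − 0.7220^4) / (1 − 0.7220)] ≈ 124.9829 billion.

C$125 billion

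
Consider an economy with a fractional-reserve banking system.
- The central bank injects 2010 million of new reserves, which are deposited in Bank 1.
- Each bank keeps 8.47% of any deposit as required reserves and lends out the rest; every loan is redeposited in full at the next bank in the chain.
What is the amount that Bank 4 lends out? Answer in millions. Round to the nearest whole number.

1411 million

Each bank lends a fraction (1 − rr) = 0.9153 of the deposit it receives, so Bank 4 receives 2010·0.9153^3 and lends 2010·0.9153^4 ≈ 1410.7495 million.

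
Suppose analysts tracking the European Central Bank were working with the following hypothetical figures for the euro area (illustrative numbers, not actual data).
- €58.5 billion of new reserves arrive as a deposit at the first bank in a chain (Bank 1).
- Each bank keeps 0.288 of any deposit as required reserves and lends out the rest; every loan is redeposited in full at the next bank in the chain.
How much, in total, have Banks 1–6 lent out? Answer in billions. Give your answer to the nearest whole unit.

€126 billion

Bank i lends (1 − rr)^i of the original deposit: Bank 1 lends 58.5·0.7120 = 41.6520, Bank 2 lends 58.5·0.7120² ≈ 29.6562, and so on.
Summing a geometric series: total = 58.5·[0.7120·(1 − 0.7120^6) / (1 − 0.7120)] ≈ 125.7832 billion.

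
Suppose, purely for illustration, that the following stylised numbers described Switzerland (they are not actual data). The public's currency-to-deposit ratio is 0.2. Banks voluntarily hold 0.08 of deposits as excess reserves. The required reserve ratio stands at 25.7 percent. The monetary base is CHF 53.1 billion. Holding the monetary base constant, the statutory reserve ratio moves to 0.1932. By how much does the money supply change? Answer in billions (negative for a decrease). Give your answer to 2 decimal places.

Initially m₁ = (1 + 0.2) / (0.257 + 0.08 + 0.2) ≈ 2.23464, so M₁ = 2.23464 × 53.1 ≈ 118.6594 billion.
After the change m₂ = (1 + 0.2) / (0.1932 + 0.08 + 0.2) ≈ 2.53593, so M₂ = 2.53593 × 53.1 ≈ 134.6579 billion.
ΔM = M₂ − M₁ = 134.6579 − 118.6594 = 15.9985 billion.

CHF 16.00 billion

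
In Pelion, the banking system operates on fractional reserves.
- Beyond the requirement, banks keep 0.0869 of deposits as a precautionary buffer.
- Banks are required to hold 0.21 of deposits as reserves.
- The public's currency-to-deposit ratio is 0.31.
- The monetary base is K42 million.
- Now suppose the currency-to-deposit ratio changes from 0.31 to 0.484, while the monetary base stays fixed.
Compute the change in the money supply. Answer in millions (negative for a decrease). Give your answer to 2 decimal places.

-10.84 million

Initially m₁ = (1 + 0.31) / (0.21 + 0.0869 + 0.31) ≈ 2.15851, so M₁ = 2.15851 × 42 ≈ 90.6574 million.
After the change m₂ = (1 + 0.484) / (0.21 + 0.0869 + 0.484) ≈ 1.90037, so M₂ = 1.90037 × 42 ≈ 79.8155 million.
ΔM = M₂ − M₁ = 79.8155 − 90.6574 = -10.8419 million.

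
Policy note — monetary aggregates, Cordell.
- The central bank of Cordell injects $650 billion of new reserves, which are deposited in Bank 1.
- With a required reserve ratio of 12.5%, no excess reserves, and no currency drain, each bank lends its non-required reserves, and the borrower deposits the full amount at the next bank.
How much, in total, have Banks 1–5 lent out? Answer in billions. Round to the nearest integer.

$2216 billion

Bank i lends (1 − rr)^i of the original deposit: Bank 1 lends 650·0.8750 = 568.7500, Bank 2 lends 650·0.8750² ≈ 497.6562, and so on.
Summing a geometric series: total = 650·[0.8750·(1 − 0.8750^5) / (1 − 0.8750)] ≈ 2216.2643 billion.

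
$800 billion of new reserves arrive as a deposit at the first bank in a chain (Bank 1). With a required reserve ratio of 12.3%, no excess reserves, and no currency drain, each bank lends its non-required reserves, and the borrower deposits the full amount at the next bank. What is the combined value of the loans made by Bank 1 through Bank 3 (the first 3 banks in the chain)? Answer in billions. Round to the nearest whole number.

$1857 billion

Bank i lends (1 − rr)^i of the original deposit: Bank 1 lends 800·0.8770 = 701.6000, Bank 2 lends 800·0.8770² = 615.3032, and so on.
Summing a geometric series: total = 800·[0.8770·(1 − 0.8770^3) / (1 − 0.8770)] ≈ 1856.5241 billion.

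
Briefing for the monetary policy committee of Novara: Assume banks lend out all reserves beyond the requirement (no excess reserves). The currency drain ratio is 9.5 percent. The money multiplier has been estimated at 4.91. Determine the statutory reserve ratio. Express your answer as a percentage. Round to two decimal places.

12.80%

Using m = 4.91. Since m = (1 + c)/(c + rr + e), the denominator satisfies c + rr + e = (1 + c)/m = (1 + 0.095) / 4.91 ≈ 0.223014.
With c = 0.095 and e = 0, the statutory reserve ratio is 0.223014 − 0.095 − 0 = 0.128014.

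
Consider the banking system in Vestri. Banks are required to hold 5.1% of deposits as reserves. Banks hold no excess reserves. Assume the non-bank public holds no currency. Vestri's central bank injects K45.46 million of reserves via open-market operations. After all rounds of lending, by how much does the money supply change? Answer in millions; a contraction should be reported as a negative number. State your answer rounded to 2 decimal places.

The simple money multiplier is m = 1/rr = 1/0.051 ≈ 19.60784.
An open-market purchase increases the monetary base by 45.46 million, so ΔM = m × ΔMB = 19.60784 × 45.46 ≈ 891.3724 million.

K891.37 million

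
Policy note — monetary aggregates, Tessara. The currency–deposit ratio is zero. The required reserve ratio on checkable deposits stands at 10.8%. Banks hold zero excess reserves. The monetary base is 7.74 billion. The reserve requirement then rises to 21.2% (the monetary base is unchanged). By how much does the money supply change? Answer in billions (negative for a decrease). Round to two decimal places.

Initially m₁ = 1 / (0.108) ≈ 9.2593, so M₁ = 9.2593 × 7.74 ≈ 71.667 billion.
After the change m₂ = 1 / (0.212) ≈ 4.7170, so M₂ = 4.7170 × 7.74 ≈ 36.5096 billion.
ΔM = M₂ − M₁ = 36.5096 − 71.667 = -35.1574 billion.

-35.16 billion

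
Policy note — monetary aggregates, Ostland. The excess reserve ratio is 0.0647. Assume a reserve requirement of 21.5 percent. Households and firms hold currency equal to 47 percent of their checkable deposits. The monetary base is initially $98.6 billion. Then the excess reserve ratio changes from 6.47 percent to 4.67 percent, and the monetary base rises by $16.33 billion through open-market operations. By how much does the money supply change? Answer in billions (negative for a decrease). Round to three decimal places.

Before: m₁ = (1 + 0.47) / (0.215 + 0.0647 + 0.47) ≈ 1.9607843, MB₁ = 98.6, so M₁ = 1.9607843 × 98.6 ≈ 193.3333 billion.
After: m₂ = (1 + 0.47) / (0.215 + 0.0467 + 0.47) ≈ 2.0090201, MB₂ = 98.6 + 16.33 = 114.93, so M₂ = 2.0090201 × 114.93 ≈ 230.8967 billion.
ΔM = M₂ − M₁ = 230.8967 − 193.3333 = 37.5634 billion.

$37.563 billion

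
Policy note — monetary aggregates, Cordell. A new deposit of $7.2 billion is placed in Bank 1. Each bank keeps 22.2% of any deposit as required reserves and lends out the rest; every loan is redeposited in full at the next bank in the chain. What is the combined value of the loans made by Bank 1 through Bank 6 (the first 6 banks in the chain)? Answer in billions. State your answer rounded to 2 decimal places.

$19.64 billion

Bank i lends (1 − rr)^i of the original deposit: Bank 1 lends 7.2·0.7780 = 5.6016, Bank 2 lends 7.2·0.7780² ≈ 4.3580, and so on.
Summing a geometric series: total = 7.2·[0.7780·(1 − 0.7780^6) / (1 − 0.7780)] ≈ 19.6370 billion.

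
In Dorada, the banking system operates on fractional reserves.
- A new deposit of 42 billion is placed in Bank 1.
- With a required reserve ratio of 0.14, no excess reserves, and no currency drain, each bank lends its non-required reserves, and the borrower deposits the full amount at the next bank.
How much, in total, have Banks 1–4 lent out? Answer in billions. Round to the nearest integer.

117 billion

Bank i lends (1 − rr)^i of the original deposit: Bank 1 lends 42·0.8600 = 36.1200, Bank 2 lends 42·0.8600² = 31.0632, and so on.
Summing a geometric series: total = 42·[0.8600·(1 − 0.8600^4) / (1 − 0.8600)] ≈ 116.8719 billion.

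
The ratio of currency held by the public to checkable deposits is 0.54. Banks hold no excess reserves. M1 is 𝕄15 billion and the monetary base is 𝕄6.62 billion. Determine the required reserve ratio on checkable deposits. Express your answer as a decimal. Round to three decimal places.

Using m = M/MB = 15/6.62 ≈ 2.265861. Since m = (1 + c)/(c + rr + e), the denominator satisfies c + rr + e = (1 + c)/m = (1 + 0.54) / 2.265861 ≈ 0.679653.
With c = 0.54 and e = 0, the required reserve ratio on checkable deposits is 0.679653 − 0.54 − 0 = 0.139653.

0.140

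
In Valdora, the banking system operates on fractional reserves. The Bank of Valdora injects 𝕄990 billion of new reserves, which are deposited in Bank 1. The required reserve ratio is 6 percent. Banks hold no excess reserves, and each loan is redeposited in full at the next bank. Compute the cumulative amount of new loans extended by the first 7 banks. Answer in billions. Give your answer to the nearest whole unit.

Bank i lends (1 − rr)^i of the original deposit: Bank 1 lends 990·0.9400 = 930.6000, Bank 2 lends 990·0.9400² = 874.7640, and so on.
Summing a geometric series: total = 990·[0.9400·(1 − 0.9400^7) / (1 − 0.9400)] ≈ 5452.1125 billion.

𝕄5452 billion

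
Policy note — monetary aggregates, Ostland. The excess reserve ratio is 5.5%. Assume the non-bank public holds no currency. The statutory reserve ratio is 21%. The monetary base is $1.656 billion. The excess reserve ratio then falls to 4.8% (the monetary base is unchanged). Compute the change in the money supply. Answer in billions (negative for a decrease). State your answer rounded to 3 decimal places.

$0.170 billion

Initially m₁ = 1 / (0.21 + 0.055) ≈ 3.77358, so M₁ = 3.77358 × 1.656 ≈ 6.249 billion.
After the change m₂ = 1 / (0.21 + 0.048) ≈ 3.87597, so M₂ = 3.87597 × 1.656 ≈ 6.4186 billion.
ΔM = M₂ − M₁ = 6.4186 − 6.249 = 0.1696 billion.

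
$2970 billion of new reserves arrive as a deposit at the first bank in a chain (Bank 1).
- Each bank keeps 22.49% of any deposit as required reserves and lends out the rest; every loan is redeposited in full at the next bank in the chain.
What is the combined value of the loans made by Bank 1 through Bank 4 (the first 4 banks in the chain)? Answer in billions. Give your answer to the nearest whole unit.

Bank i lends (1 − rr)^i of the original deposit: Bank 1 lends 2970·0.7751 = 2302.0470, Bank 2 lends 2970·0.7751² ≈ 1784.3166, and so on.
Summing a geometric series: total = 2970·[0.7751·(1 − 0.7751^4) / (1 − 0.7751)] ≈ 6541.3692 billion.

$6541 billion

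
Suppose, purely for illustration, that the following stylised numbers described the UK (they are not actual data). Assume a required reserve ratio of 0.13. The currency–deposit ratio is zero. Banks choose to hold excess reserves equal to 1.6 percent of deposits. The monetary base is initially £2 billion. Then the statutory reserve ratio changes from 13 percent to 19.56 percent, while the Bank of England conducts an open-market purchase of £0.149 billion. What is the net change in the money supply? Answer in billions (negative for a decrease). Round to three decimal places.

-3.543 billion

Before: m₁ = 1 / (0.13 + 0.016) ≈ 6.84932, MB₁ = 2, so M₁ = 6.84932 × 2 ≈ 13.6986 billion.
After: m₂ = 1 / (0.1956 + 0.016) ≈ 4.72590, MB₂ = 2 + 0.149 = 2.149, so M₂ = 4.72590 × 2.149 ≈ 10.156 billion.
ΔM = M₂ − M₁ = 10.156 − 13.6986 = -3.5426 billion.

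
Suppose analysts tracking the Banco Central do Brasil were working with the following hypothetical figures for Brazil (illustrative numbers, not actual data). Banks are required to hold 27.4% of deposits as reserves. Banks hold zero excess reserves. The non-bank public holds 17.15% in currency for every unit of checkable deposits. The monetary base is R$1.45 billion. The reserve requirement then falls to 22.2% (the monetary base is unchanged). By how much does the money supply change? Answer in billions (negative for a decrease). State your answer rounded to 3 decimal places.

R$0.504 billion

Initially m₁ = (1 + 0.1715) / (0.274 + 0.1715) ≈ 2.62963, so M₁ = 2.62963 × 1.45 ≈ 3.813 billion.
After the change m₂ = (1 + 0.1715) / (0.222 + 0.1715) ≈ 2.97713, so M₂ = 2.97713 × 1.45 ≈ 4.3168 billion.
ΔM = M₂ − M₁ = 4.3168 − 3.813 = 0.5038 billion.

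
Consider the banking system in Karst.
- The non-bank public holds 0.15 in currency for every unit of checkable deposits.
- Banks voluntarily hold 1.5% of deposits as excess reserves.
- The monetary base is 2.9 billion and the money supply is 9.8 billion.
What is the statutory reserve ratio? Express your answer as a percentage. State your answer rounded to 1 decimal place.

17.5%

Using m = M/MB = 9.8/2.9 ≈ 3.379310. Since m = (1 + c)/(c + rr + e), the denominator satisfies c + rr + e = (1 + c)/m = (1 + 0.15) / 3.379310 ≈ 0.340306.
With c = 0.15 and e = 0.015, the statutory reserve ratio is 0.340306 − 0.15 − 0.015 = 0.175306.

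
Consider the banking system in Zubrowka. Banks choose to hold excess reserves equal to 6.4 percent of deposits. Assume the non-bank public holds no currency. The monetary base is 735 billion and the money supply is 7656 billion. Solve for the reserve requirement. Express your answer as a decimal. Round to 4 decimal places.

0.0320

Using m = M/MB = 7656/735 ≈ 10.416327. Since m = (1 + c)/(c + rr + e), the denominator satisfies c + rr + e = (1 + c)/m = (1 + 0) / 10.416327 ≈ 0.096003.
With c = 0 and e = 0.064, the reserve requirement is 0.096003 − 0 − 0.064 = 0.032003.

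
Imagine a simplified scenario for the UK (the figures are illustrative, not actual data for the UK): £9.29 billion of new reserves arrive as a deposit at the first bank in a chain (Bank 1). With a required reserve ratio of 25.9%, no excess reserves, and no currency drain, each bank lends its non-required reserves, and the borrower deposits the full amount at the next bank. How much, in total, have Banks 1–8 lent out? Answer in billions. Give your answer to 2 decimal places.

£24.16 billion

Bank i lends (1 − rr)^i of the original deposit: Bank 1 lends 9.29·0.7410 ≈ 6.8839, Bank 2 lends 9.29·0.7410² ≈ 5.1010, and so on.
Summing a geometric series: total = 9.29·[0.7410·(1 − 0.7410^8) / (1 − 0.7410)] ≈ 24.1628 billion.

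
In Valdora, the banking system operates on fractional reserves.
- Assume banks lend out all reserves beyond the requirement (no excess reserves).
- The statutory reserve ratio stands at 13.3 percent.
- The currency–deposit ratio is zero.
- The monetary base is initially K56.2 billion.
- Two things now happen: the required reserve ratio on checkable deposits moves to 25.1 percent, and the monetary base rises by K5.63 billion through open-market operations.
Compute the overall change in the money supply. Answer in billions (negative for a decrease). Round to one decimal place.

Before: m₁ = 1 / (0.133) ≈ 7.5188, MB₁ = 56.2, so M₁ = 7.5188 × 56.2 ≈ 422.5566 billion.
After: m₂ = 1 / (0.251) ≈ 3.9841, MB₂ = 56.2 + 5.63 = 61.83, so M₂ = 3.9841 × 61.83 ≈ 246.3369 billion.
ΔM = M₂ − M₁ = 246.3369 − 422.5566 = -176.2197 billion.

-176.2 billion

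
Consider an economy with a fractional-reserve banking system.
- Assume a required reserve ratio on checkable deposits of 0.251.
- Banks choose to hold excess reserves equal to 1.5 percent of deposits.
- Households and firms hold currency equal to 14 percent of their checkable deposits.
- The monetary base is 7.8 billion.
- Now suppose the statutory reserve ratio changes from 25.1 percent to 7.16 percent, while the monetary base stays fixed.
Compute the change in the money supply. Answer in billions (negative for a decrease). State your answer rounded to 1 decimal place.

17.3 billion

Initially m₁ = (1 + 0.14) / (0.251 + 0.015 + 0.14) ≈ 2.8079, so M₁ = 2.8079 × 7.8 ≈ 21.9016 billion.
After the change m₂ = (1 + 0.14) / (0.0716 + 0.015 + 0.14) ≈ 5.0309, so M₂ = 5.0309 × 7.8 ≈ 39.241 billion.
ΔM = M₂ − M₁ = 39.241 − 21.9016 = 17.3394 billion.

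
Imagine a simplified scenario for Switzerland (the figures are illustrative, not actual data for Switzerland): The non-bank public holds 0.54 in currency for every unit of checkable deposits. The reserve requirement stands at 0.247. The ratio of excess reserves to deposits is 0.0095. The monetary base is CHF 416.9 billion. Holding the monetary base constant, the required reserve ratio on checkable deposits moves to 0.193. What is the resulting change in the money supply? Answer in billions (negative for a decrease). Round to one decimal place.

CHF 58.6 billion

Initially m₁ = (1 + 0.54) / (0.247 + 0.0095 + 0.54) ≈ 1.93346, so M₁ = 1.93346 × 416.9 ≈ 806.0595 billion.
After the change m₂ = (1 + 0.54) / (0.193 + 0.0095 + 0.54) ≈ 2.07407, so M₂ = 2.07407 × 416.9 ≈ 864.6798 billion.
ΔM = M₂ − M₁ = 864.6798 − 806.0595 = 58.6203 billion.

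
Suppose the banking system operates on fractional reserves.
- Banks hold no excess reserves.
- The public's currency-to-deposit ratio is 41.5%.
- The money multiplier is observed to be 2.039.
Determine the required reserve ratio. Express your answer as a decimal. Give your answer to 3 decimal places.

Using m = 2.039. Since m = (1 + c)/(c + rr + e), the denominator satisfies c + rr + e = (1 + c)/m = (1 + 0.415) / 2.039 ≈ 0.693968.
With c = 0.415 and e = 0, the required reserve ratio is 0.693968 − 0.415 − 0 = 0.278968.

0.279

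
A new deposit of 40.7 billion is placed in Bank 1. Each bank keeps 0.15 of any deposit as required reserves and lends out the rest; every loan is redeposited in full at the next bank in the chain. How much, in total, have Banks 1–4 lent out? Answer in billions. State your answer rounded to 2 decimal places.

110.24 billion

Bank i lends (1 − rr)^i of the original deposit: Bank 1 lends 40.7·0.8500 = 34.5950, Bank 2 lends 40.7·0.8500² ≈ 29.4057, and so on.
Summing a geometric series: total = 40.7·[0.8500·(1 − 0.8500^4) / (1 − 0.8500)] ≈ 110.2413 billion.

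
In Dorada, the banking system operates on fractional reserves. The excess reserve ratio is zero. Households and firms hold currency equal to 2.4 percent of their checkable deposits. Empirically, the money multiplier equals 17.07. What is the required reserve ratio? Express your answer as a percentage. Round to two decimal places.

Using m = 17.07. Since m = (1 + c)/(c + rr + e), the denominator satisfies c + rr + e = (1 + c)/m = (1 + 0.024) / 17.07 ≈ 0.059988.
With c = 0.024 and e = 0, the required reserve ratio is 0.059988 − 0.024 − 0 = 0.035988.

3.60%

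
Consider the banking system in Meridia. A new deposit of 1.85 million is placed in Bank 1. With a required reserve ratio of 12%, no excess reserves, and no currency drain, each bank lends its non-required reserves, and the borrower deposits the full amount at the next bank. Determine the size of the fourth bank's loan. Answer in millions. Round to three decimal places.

1.109 million

Each bank lends a fraction (1 − rr) = 0.8800 of the deposit it receives, so Bank 4 receives 1.85·0.8800^3 and lends 1.85·0.8800^4 ≈ 1.1094 million.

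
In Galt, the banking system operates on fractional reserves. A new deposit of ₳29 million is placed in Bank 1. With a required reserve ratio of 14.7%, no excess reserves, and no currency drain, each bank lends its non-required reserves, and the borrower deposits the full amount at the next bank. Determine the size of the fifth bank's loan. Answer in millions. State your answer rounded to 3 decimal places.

Each bank lends a fraction (1 − rr) = 0.8530 of the deposit it receives, so Bank 5 receives 29·0.8530^4 and lends 29·0.8530^5 ≈ 13.0961 million.

₳13.096 million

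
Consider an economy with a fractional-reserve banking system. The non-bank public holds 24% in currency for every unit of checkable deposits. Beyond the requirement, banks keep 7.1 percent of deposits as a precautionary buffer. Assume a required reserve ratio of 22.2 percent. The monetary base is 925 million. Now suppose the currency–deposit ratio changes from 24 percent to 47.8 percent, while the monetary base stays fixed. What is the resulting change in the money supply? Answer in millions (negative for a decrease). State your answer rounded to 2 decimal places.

-378.75 million

Initially m₁ = (1 + 0.24) / (0.222 + 0.071 + 0.24) ≈ 2.326454, so M₁ = 2.326454 × 925 ≈ 2151.97 million.
After the change m₂ = (1 + 0.478) / (0.222 + 0.071 + 0.478) ≈ 1.916991, so M₂ = 1.916991 × 925 ≈ 1773.2167 million.
ΔM = M₂ − M₁ = 1773.2167 − 2151.97 = -378.7533 million.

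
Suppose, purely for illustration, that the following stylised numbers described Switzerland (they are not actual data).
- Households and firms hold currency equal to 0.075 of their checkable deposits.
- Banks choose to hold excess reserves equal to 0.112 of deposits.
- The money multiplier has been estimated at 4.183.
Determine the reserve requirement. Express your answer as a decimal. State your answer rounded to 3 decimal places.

Using m = 4.183. Since m = (1 + c)/(c + rr + e), the denominator satisfies c + rr + e = (1 + c)/m = (1 + 0.075) / 4.183 ≈ 0.256993.
With c = 0.075 and e = 0.112, the reserve requirement is 0.256993 − 0.075 − 0.112 = 0.069993.

0.070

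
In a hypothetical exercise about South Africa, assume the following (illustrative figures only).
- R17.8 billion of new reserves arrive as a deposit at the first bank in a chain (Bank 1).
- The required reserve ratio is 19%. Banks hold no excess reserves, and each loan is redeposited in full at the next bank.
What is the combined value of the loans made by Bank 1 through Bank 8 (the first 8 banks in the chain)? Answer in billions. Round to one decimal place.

Bank i lends (1 − rr)^i of the original deposit: Bank 1 lends 17.8·0.8100 = 14.4180, Bank 2 lends 17.8·0.8100² ≈ 11.6786, and so on.
Summing a geometric series: total = 17.8·[0.8100·(1 − 0.8100^8) / (1 − 0.8100)] ≈ 61.8227 billion.

R61.8 billion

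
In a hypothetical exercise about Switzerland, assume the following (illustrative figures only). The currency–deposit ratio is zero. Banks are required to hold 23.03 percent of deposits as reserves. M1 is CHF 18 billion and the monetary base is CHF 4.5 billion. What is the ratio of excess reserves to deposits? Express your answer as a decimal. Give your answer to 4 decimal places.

Using m = M/MB = 18/4.5 = 4.000000. Since m = (1 + c)/(c + rr + e), the denominator satisfies c + rr + e = (1 + c)/m = (1 + 0) / 4.000000 = 0.250000.
With c = 0 and rr = 0.2303, the ratio of excess reserves to deposits is 0.250000 − 0 − 0.2303 = 0.0197.

0.0197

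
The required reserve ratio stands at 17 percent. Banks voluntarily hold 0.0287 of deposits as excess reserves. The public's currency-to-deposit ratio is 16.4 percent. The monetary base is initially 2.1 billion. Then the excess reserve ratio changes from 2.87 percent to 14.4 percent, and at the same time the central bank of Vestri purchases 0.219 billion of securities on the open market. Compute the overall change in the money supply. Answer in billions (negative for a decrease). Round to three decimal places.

-1.092 billion

Before: m₁ = (1 + 0.164) / (0.17 + 0.0287 + 0.164) ≈ 3.20926, MB₁ = 2.1, so M₁ = 3.20926 × 2.1 ≈ 6.7394 billion.
After: m₂ = (1 + 0.164) / (0.17 + 0.144 + 0.164) ≈ 2.43515, MB₂ = 2.1 + 0.219 = 2.319, so M₂ = 2.43515 × 2.319 ≈ 5.6471 billion.
ΔM = M₂ − M₁ = 5.6471 − 6.7394 = -1.0923 billion.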